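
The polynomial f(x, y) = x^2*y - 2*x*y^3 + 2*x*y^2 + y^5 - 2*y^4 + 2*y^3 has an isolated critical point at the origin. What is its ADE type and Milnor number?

Type D_{4}, Milnor number mu = 4.

The Hessian of f at 0 is [[0, 0], [0, 0]] with rank 0, so corank 2. A Groebner basis of the Jacobian ideal J(f) in C{x,y} is {y^3, x^2 + 2*y^2, x*y + y^2}; counting standard monomials gives mu = 4. Corank 2; j^3 = y*(x^2 + 2*x*y + 2*y^2) splits into three distinct lines over C (the quadratic factor has nonzero discriminant), so D_4.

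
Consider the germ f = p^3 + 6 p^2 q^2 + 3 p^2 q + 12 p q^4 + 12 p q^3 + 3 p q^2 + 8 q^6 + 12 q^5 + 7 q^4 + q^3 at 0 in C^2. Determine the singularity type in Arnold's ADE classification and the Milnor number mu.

The Hessian of f at 0 has rank 0. Corank 2; j^3 = (p + q)^3 is a perfect cube, so E-series; the 4-jet and mu = 6 give E_6.

Type E_{6}, Milnor number mu = 6.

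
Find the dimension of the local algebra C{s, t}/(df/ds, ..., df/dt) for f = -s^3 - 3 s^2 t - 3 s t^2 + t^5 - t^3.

The Hessian of f at 0 has rank 0. Corank 2; j^3 = -(s + t)^3 is a perfect cube, so E-series; the 5-jet and mu = 8 give E_8.

8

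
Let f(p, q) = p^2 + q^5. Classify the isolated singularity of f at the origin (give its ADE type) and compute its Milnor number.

Type A_4, Milnor number mu = 4.

The Hessian of f at 0 is [[2, 0], [0, 0]] with rank 1, so corank 1. A Groebner basis of the Jacobian ideal J(f) in C{p,q} is {q^4, p}; counting standard monomials gives mu = 4. Corank 1: A-series; mu = 4 gives A_4.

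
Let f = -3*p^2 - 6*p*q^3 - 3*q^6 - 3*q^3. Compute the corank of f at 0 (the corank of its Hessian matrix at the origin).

1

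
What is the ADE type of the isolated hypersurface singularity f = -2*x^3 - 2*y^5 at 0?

E8

The Hessian of f at 0 has rank 0. Corank 2; j^3 = -2*x^3 is a perfect cube, so E-series; the 5-jet and mu = 8 give E_8.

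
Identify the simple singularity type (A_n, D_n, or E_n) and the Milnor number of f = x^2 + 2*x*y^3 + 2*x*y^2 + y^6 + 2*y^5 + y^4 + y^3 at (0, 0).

Type A_{2}, Milnor number mu = 2.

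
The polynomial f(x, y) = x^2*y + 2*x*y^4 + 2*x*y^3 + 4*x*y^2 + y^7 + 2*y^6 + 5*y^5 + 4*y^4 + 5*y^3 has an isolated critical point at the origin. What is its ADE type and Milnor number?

The Hessian of f at 0 has rank 0. Corank 2; j^3 = y*(x^2 + 4*x*y + 5*y^2) splits into three distinct lines over C (the quadratic factor has nonzero discriminant), so D_4.

Type D_4, Milnor number mu = 4.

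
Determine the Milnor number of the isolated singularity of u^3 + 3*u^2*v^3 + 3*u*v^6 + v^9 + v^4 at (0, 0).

The Hessian of f at 0 has rank 0. Corank 2; j^3 = u^3 is a perfect cube, so E-series; the 4-jet and mu = 6 give E_6.

6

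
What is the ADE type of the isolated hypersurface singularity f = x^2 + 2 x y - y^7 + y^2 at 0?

The Hessian of f at 0 has rank 1. Corank 1: A-series; mu = 6 gives A_6.

A_{6}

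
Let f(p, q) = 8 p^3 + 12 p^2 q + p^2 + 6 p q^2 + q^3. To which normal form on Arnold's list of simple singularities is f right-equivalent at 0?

A_2

The Hessian of f at 0 has rank 1. Corank 1: A-series; mu = 2 gives A_2.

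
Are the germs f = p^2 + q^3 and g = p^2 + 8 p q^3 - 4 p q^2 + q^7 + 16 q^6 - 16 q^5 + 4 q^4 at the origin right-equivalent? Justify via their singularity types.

The Hessian of f at 0 has rank 1. Corank 1: A-series; mu = 2 gives A_2. The Hessian of g at 0 has rank 1. Corank 1: A-series; mu = 6 gives A_6. f is A_2 but g is A_6, hence not right-equivalent.

No.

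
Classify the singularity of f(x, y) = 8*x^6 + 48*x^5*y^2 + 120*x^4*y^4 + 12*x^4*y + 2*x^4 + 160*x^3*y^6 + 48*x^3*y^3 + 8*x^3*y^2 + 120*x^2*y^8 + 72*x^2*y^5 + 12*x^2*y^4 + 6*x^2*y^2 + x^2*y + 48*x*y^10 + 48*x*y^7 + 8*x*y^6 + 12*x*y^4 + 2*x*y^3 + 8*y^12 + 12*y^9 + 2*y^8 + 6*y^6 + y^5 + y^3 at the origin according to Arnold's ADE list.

D_{4}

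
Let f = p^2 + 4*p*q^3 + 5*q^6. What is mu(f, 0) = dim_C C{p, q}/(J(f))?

The Hessian of f at 0 has rank 1. Corank 1: A-series; mu = 5 gives A_5.

5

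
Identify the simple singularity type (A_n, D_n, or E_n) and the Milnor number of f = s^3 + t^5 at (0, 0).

Type E_8, Milnor number mu = 8.

The Hessian of f at 0 is [[0, 0], [0, 0]] with rank 0, so corank 2. A Groebner basis of the Jacobian ideal J(f) in C{s,t} is {t^4, s^2}; counting standard monomials gives mu = 8. Corank 2; j^3 = s^3 is a perfect cube, so E-series; the 5-jet and mu = 8 give E_8.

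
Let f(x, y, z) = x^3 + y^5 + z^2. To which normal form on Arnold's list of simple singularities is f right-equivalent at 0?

The Hessian of f at 0 has rank 1. Corank 2; j^3 = x^3 is a perfect cube, so E-series; the 5-jet and mu = 8 give E_8.

E_8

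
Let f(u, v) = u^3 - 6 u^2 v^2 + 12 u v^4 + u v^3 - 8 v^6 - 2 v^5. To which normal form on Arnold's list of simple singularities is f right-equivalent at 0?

E_{7}

The Hessian of f at 0 is [[0, 0], [0, 0]] with rank 0, so corank 2. A Groebner basis of the Jacobian ideal J(f) in C{u,v} is {-u^2/4 + v^4 - v^3/12, u^3, u^2*v + u^2/12 + v^3/36, -u^2/2 + u*v^2 - v^3/6}; counting standard monomials gives mu = 7. Corank 2; j^3 = u^3 is a perfect cube, so E-series; the 4-jet and mu = 7 give E_7.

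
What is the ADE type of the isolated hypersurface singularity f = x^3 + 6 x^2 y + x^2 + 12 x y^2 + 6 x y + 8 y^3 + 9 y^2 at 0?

A_{2}

The Hessian of f at 0 has rank 1. Corank 1: A-series; mu = 2 gives A_2.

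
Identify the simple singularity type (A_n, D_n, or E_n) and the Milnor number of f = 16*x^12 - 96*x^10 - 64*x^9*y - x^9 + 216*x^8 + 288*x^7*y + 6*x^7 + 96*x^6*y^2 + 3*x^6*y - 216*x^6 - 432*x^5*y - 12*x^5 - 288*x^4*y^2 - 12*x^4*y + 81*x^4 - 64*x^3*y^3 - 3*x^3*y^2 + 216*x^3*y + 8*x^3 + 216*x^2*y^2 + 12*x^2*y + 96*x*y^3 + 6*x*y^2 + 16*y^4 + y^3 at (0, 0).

Type E_{6}, Milnor number mu = 6.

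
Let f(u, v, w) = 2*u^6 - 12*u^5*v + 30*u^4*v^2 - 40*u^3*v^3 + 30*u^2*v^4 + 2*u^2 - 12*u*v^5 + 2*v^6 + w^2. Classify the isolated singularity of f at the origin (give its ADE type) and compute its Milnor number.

The Hessian of f at 0 has rank 2. Corank 1: A-series; mu = 5 gives A_5.

Type A_{5}, Milnor number mu = 5.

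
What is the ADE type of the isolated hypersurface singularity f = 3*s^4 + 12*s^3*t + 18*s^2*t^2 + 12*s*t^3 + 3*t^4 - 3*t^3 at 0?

E_{6}

The Hessian of f at 0 has rank 0. Corank 2; j^3 = -3*t^3 is a perfect cube, so E-series; the 4-jet and mu = 6 give E_6.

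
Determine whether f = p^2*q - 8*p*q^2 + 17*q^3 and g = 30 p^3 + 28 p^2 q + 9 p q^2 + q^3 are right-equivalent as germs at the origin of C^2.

Yes.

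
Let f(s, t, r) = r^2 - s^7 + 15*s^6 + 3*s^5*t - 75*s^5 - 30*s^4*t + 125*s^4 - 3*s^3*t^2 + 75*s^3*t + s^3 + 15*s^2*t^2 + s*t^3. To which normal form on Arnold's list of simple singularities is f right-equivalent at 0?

The Hessian of f at 0 is [[0, 0, 0], [0, 0, 0], [0, 0, 2]] with rank 1, so corank 2. A Groebner basis of the Jacobian ideal J(f) in C{s,t,r} is {3*s^2/25 + t^4 + t^3/25, s^3, s^2*t - s^2/25 - t^3/75, 2*s^2/5 + s*t^2 + 2*t^3/15, r}; counting standard monomials gives mu = 7. Corank 2; j^3 = s^3 is a perfect cube, so E-series; the 4-jet and mu = 7 give E_7.

E7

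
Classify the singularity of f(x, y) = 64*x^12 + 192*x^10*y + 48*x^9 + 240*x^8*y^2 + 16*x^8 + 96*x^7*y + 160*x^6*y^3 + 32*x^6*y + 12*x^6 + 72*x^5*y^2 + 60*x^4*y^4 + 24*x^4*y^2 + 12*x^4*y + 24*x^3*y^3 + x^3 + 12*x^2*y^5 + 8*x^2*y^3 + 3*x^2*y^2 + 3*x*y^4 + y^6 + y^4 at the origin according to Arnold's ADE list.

The Hessian of f at 0 is [[0, 0], [0, 0]] with rank 0, so corank 2. A Groebner basis of the Jacobian ideal J(f) in C{x,y} is {x^3, x^2*y, x^2/2 + x*y^2, y^3}; counting standard monomials gives mu = 6. Corank 2; j^3 = x^3 is a perfect cube, so E-series; the 4-jet and mu = 6 give E_6.

E6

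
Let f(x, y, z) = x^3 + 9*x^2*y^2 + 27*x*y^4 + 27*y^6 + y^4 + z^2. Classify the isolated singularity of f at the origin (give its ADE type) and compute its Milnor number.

The Hessian of f at 0 has rank 1. Corank 2; j^3 = x^3 is a perfect cube, so E-series; the 4-jet and mu = 6 give E_6.

Type E_{6}, Milnor number mu = 6.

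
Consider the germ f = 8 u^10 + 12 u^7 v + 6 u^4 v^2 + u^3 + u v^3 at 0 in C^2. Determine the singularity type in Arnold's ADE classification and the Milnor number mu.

The Hessian of f at 0 is [[0, 0], [0, 0]] with rank 0, so corank 2. A Groebner basis of the Jacobian ideal J(f) in C{u,v} is {u^3, u*v^2, 3*u^2 + v^3}; counting standard monomials gives mu = 7. Corank 2; j^3 = u^3 is a perfect cube, so E-series; the 4-jet and mu = 7 give E_7.

Type E_7, Milnor number mu = 7.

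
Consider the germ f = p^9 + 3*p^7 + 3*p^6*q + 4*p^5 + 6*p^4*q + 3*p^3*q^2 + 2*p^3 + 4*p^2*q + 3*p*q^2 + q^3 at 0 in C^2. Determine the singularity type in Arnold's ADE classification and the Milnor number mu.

Type D_{4}, Milnor number mu = 4.

The Hessian of f at 0 has rank 0. Corank 2; j^3 = (p + q)*(2*p^2 + 2*p*q + q^2) splits into three distinct lines over C (the quadratic factor has nonzero discriminant), so D_4.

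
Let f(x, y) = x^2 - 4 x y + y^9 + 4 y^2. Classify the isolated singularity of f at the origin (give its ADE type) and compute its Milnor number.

The Hessian of f at 0 is [[2, -4], [-4, 8]] with rank 1, so corank 1. A Groebner basis of the Jacobian ideal J(f) in C{x,y} is {y^8, x - 2*y}; counting standard monomials gives mu = 8. Corank 1: A-series; mu = 8 gives A_8.

Type A8, Milnor number mu = 8.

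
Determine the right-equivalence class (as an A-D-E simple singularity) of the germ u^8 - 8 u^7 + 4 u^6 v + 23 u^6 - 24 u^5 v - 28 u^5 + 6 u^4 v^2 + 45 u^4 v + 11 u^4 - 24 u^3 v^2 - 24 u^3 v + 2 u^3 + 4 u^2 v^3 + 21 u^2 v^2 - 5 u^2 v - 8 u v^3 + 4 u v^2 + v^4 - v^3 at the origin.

D5

The Hessian of f at 0 has rank 0. Corank 2; j^3 = (u - v)^2*(2*u - v) has shape L^2 M (L != M), so D-series; mu = 5 gives D_5.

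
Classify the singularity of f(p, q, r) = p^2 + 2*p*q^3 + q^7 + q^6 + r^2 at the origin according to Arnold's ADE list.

A_{6}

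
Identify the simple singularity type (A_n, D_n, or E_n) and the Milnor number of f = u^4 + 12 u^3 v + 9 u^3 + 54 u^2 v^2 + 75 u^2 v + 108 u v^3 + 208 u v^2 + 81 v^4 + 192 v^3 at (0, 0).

Type D_{5}, Milnor number mu = 5.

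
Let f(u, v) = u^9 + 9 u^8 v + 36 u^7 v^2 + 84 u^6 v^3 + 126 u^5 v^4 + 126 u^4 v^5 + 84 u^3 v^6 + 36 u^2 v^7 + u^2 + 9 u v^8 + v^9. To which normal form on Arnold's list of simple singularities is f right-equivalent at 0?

A_8

The Hessian of f at 0 has rank 1. Corank 1: A-series; mu = 8 gives A_8.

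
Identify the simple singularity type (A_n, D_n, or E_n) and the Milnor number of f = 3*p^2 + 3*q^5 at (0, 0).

Type A4, Milnor number mu = 4.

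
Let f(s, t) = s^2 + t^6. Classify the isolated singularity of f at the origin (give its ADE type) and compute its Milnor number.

The Hessian of f at 0 has rank 1. Corank 1: A-series; mu = 5 gives A_5.

Type A5, Milnor number mu = 5.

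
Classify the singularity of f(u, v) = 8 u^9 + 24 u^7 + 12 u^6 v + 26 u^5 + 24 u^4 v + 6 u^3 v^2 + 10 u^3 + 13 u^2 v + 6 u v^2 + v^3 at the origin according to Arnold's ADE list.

D4

The Hessian of f at 0 is [[0, 0], [0, 0]] with rank 0, so corank 2. A Groebner basis of the Jacobian ideal J(f) in C{u,v} is {v^3, u^2 - 3*v^2/11, u*v + 6*v^2/11}; counting standard monomials gives mu = 4. Corank 2; j^3 = (2*u + v)*(5*u^2 + 4*u*v + v^2) splits into three distinct lines over C (the quadratic factor has nonzero discriminant), so D_4.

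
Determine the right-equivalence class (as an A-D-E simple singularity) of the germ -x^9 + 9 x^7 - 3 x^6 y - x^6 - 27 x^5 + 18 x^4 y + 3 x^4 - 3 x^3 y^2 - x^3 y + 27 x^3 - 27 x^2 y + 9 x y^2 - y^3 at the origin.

The Hessian of f at 0 has rank 0. Corank 2; j^3 = (3*x - y)^3 is a perfect cube, so E-series; the 4-jet and mu = 7 give E_7.

E7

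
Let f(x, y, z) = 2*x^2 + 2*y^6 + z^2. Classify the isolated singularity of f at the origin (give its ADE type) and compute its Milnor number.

Type A_5, Milnor number mu = 5.

The Hessian of f at 0 is [[4, 0, 0], [0, 0, 0], [0, 0, 2]] with rank 2, so corank 1. A Groebner basis of the Jacobian ideal J(f) in C{x,y,z} is {y^5, x, z}; counting standard monomials gives mu = 5. Corank 1: A-series; mu = 5 gives A_5.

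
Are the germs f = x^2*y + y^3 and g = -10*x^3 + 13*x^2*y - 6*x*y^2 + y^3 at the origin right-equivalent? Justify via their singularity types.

The Hessian of f at 0 has rank 0. Corank 2; j^3 = y*(x^2 + y^2) splits into three distinct lines over C (the quadratic factor has nonzero discriminant), so D_4. The Hessian of g at 0 has rank 0. Corank 2; j^3 = -(2*x - y)*(5*x^2 - 4*x*y + y^2) splits into three distinct lines over C (the quadratic factor has nonzero discriminant), so D_4. Both have type D_4, hence right-equivalent.

Yes.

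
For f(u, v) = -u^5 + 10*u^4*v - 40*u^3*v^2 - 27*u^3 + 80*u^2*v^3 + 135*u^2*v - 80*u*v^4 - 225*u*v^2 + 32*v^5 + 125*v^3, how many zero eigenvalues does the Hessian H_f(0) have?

2

The Hessian at 0 is [[0, 0], [0, 0]] of rank 0; hence corank 2.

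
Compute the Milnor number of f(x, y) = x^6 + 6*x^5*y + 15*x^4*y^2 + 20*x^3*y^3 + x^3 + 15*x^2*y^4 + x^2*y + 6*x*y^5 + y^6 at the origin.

The Hessian of f at 0 has rank 0. Corank 2; j^3 = x^2*(x + y) has shape L^2 M (L != M), so D-series; mu = 7 gives D_7.

7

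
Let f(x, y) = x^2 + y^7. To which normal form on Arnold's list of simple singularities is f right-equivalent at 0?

A_{6}

The Hessian of f at 0 is [[2, 0], [0, 0]] with rank 1, so corank 1. A Groebner basis of the Jacobian ideal J(f) in C{x,y} is {y^6, x}; counting standard monomials gives mu = 6. Corank 1: A-series; mu = 6 gives A_6.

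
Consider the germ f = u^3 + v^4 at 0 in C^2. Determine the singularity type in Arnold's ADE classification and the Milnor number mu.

Type E_{6}, Milnor number mu = 6.

The Hessian of f at 0 has rank 0. Corank 2; j^3 = u^3 is a perfect cube, so E-series; the 4-jet and mu = 6 give E_6.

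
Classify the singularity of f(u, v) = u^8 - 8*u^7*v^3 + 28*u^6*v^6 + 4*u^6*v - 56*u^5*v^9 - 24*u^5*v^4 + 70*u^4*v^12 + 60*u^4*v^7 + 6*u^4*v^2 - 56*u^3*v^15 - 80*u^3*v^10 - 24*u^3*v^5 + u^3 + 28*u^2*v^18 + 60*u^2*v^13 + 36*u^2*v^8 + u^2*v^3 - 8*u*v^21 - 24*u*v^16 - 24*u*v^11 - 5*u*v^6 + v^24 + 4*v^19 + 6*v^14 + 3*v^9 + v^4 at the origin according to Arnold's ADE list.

E_6

The Hessian of f at 0 has rank 0. Corank 2; j^3 = u^3 is a perfect cube, so E-series; the 4-jet and mu = 6 give E_6.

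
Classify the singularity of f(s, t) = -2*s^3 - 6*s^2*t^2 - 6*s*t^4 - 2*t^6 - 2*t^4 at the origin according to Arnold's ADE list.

The Hessian of f at 0 has rank 0. Corank 2; j^3 = -2*s^3 is a perfect cube, so E-series; the 4-jet and mu = 6 give E_6.

E6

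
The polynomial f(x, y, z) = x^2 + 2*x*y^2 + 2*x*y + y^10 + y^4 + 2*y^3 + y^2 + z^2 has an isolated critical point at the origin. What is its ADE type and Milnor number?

Type A9, Milnor number mu = 9.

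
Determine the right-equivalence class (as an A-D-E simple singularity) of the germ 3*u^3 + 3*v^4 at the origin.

E6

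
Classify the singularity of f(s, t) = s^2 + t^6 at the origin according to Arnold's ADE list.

A_{5}

The Hessian of f at 0 has rank 1. Corank 1: A-series; mu = 5 gives A_5.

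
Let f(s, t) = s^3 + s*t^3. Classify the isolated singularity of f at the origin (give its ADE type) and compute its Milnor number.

Type E_{7}, Milnor number mu = 7.

The Hessian of f at 0 has rank 0. Corank 2; j^3 = s^3 is a perfect cube, so E-series; the 4-jet and mu = 7 give E_7.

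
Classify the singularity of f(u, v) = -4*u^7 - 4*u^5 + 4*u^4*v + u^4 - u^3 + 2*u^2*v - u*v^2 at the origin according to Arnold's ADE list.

The Hessian of f at 0 is [[0, 0], [0, 0]] with rank 0, so corank 2. A Groebner basis of the Jacobian ideal J(f) in C{u,v} is {u*v^2 + u*v/4 - v^2/4, u*v/4 + v^3 - v^2/4, u^2 - u*v}; counting standard monomials gives mu = 5. Corank 2; j^3 = -u*(u - v)^2 has shape L^2 M (L != M), so D-series; mu = 5 gives D_5.

D_{5}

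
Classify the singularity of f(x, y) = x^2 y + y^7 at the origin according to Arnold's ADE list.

The Hessian of f at 0 is [[0, 0], [0, 0]] with rank 0, so corank 2. A Groebner basis of the Jacobian ideal J(f) in C{x,y} is {x^2/7 + y^6, x^3, x*y}; counting standard monomials gives mu = 8. Corank 2; j^3 = x^2*y has shape L^2 M (L != M), so D-series; mu = 8 gives D_8.

D_8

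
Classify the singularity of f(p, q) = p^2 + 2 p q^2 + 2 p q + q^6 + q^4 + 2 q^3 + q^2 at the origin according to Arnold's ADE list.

The Hessian of f at 0 has rank 1. Corank 1: A-series; mu = 5 gives A_5.

A_5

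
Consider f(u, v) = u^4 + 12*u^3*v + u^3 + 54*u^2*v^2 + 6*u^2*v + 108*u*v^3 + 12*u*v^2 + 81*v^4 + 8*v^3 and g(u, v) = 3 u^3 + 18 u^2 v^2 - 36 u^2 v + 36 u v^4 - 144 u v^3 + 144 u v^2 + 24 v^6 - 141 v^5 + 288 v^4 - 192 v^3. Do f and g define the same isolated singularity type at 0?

No.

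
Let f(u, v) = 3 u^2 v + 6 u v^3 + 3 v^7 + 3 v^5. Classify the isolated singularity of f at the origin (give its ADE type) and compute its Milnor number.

The Hessian of f at 0 is [[0, 0], [0, 0]] with rank 0, so corank 2. A Groebner basis of the Jacobian ideal J(f) in C{u,v} is {u^2*v^2 + u^2/7 + u*v^2/7, u^3 - u^2/7 - u*v^2/7, u*v + v^3}; counting standard monomials gives mu = 8. Corank 2; j^3 = 3*u^2*v has shape L^2 M (L != M), so D-series; mu = 8 gives D_8.

Type D_8, Milnor number mu = 8.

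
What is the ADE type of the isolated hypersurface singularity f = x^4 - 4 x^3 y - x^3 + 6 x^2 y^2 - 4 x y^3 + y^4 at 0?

The Hessian of f at 0 is [[0, 0], [0, 0]] with rank 0, so corank 2. A Groebner basis of the Jacobian ideal J(f) in C{x,y} is {y^4, x*y^2 - y^3/3, x^2}; counting standard monomials gives mu = 6. Corank 2; j^3 = -x^3 is a perfect cube, so E-series; the 4-jet and mu = 6 give E_6.

E6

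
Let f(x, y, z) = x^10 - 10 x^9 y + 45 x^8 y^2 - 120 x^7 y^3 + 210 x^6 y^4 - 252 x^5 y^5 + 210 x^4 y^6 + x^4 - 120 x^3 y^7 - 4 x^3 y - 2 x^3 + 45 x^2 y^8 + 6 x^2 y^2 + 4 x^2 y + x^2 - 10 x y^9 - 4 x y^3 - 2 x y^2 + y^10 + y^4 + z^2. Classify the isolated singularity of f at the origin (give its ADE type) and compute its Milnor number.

Type A9, Milnor number mu = 9.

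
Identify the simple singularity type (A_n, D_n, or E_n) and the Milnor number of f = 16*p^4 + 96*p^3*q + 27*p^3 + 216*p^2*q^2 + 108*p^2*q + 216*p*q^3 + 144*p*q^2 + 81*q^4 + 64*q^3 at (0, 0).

Type E_6, Milnor number mu = 6.

The Hessian of f at 0 has rank 0. Corank 2; j^3 = (3*p + 4*q)^3 is a perfect cube, so E-series; the 4-jet and mu = 6 give E_6.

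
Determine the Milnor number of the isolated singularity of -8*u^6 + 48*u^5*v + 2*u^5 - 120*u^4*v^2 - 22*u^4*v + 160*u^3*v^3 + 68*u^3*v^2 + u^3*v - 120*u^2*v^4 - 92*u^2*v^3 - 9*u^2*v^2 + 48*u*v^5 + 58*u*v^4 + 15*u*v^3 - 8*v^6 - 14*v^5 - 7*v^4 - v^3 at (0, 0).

The Hessian of f at 0 is [[0, 0], [0, 0]] with rank 0, so corank 2. A Groebner basis of the Jacobian ideal J(f) in C{u,v} is {u^3 + 51*u*v^2 - 3*v^2, u^2*v + 4*u*v^2, v^3}; counting standard monomials gives mu = 7. Corank 2; j^3 = -v^3 is a perfect cube, so E-series; the 4-jet and mu = 7 give E_7.

7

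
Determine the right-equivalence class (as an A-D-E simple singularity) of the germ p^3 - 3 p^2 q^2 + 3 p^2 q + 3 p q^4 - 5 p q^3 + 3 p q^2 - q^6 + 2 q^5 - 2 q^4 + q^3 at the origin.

E_7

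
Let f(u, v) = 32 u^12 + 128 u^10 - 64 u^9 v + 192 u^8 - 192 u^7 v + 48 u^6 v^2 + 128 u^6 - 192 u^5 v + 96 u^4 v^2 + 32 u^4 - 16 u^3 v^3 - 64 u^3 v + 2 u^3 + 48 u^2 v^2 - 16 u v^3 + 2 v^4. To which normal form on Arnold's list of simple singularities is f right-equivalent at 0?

E_6

The Hessian of f at 0 is [[0, 0], [0, 0]] with rank 0, so corank 2. A Groebner basis of the Jacobian ideal J(f) in C{u,v} is {v^4, u*v^2 - v^3/6, u^2}; counting standard monomials gives mu = 6. Corank 2; j^3 = 2*u^3 is a perfect cube, so E-series; the 4-jet and mu = 6 give E_6.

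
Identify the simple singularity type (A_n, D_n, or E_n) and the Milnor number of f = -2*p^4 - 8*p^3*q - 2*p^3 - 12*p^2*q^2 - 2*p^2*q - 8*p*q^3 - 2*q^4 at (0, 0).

The Hessian of f at 0 has rank 0. Corank 2; j^3 = -2*p^2*(p + q) has shape L^2 M (L != M), so D-series; mu = 5 gives D_5.

Type D_5, Milnor number mu = 5.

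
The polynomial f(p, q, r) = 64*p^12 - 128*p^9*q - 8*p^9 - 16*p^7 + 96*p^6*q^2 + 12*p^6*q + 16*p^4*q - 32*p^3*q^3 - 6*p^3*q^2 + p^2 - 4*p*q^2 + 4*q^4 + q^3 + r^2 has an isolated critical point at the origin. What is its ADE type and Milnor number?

The Hessian of f at 0 has rank 2. Corank 1: A-series; mu = 2 gives A_2.

Type A2, Milnor number mu = 2.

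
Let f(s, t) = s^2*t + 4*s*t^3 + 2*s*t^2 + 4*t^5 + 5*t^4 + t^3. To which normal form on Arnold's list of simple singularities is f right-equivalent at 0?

D_{5}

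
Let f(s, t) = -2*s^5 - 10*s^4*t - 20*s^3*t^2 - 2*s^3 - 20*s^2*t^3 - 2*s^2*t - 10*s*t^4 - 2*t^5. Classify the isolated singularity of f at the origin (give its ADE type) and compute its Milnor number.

Type D_6, Milnor number mu = 6.

The Hessian of f at 0 has rank 0. Corank 2; j^3 = -2*s^2*(s + t) has shape L^2 M (L != M), so D-series; mu = 6 gives D_6.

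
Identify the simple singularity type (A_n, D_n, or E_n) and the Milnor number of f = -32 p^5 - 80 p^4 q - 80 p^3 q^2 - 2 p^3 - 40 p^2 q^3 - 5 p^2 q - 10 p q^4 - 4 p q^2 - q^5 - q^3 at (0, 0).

The Hessian of f at 0 is [[0, 0], [0, 0]] with rank 0, so corank 2. A Groebner basis of the Jacobian ideal J(f) in C{p,q} is {p*q/10 + q^4 + q^2/10, p*q^2 + q^3, p^2 + 3*p*q/2 + q^2/2}; counting standard monomials gives mu = 6. Corank 2; j^3 = -(p + q)^2*(2*p + q) has shape L^2 M (L != M), so D-series; mu = 6 gives D_6.

Type D_{6}, Milnor number mu = 6.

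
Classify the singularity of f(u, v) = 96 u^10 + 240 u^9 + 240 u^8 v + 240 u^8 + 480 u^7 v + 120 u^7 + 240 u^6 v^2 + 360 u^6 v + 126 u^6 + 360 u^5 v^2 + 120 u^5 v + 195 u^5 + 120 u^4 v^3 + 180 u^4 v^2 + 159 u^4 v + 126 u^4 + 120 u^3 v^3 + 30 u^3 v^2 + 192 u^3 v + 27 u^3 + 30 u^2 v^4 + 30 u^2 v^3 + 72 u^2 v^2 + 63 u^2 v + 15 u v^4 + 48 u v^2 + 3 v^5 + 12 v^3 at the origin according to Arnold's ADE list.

D_{6}

The Hessian of f at 0 has rank 0. Corank 2; j^3 = 3*(u + v)*(3*u + 2*v)^2 has shape L^2 M (L != M), so D-series; mu = 6 gives D_6.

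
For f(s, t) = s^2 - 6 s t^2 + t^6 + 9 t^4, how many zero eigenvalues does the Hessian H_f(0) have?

1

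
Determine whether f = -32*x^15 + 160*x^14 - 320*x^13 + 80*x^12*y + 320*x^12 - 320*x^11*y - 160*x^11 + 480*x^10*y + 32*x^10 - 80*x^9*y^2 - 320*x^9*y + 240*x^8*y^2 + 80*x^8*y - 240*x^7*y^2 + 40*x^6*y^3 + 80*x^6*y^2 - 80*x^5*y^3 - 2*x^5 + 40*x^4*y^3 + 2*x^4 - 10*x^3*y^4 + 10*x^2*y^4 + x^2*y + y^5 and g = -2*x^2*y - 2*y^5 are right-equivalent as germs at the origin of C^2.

Yes.

The Hessian of f at 0 is [[0, 0], [0, 0]] with rank 0, so corank 2. A Groebner basis of the Jacobian ideal J(f) in C{x,y} is {x^2/5 + y^4, x^3, x*y}; counting standard monomials gives mu = 6. Corank 2; j^3 = x^2*y has shape L^2 M (L != M), so D-series; mu = 6 gives D_6. The Hessian of g at 0 is [[0, 0], [0, 0]] with rank 0, so corank 2. A Groebner basis of the Jacobian ideal J(g) in C{x,y} is {x^2/5 + y^4, x^3, x*y}; counting standard monomials gives mu = 6. Corank 2; j^3 = -2*x^2*y has shape L^2 M (L != M), so D-series; mu = 6 gives D_6. Both have type D_6, hence right-equivalent.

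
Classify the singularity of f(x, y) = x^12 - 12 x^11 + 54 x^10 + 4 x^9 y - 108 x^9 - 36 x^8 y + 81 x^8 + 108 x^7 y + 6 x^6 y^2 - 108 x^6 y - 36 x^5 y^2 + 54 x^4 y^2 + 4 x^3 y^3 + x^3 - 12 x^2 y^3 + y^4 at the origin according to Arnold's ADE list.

E_6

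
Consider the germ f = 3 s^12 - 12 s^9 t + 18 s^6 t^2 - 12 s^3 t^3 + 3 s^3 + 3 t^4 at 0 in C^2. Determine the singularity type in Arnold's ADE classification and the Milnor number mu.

Type E6, Milnor number mu = 6.

The Hessian of f at 0 has rank 0. Corank 2; j^3 = 3*s^3 is a perfect cube, so E-series; the 4-jet and mu = 6 give E_6.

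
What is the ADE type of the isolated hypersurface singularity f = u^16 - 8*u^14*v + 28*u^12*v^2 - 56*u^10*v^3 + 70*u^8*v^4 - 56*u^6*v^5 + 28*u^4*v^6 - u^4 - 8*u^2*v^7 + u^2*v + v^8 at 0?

D_{9}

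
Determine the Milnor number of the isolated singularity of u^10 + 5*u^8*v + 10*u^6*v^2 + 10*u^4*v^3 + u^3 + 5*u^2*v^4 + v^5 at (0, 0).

The Hessian of f at 0 has rank 0. Corank 2; j^3 = u^3 is a perfect cube, so E-series; the 5-jet and mu = 8 give E_8.

8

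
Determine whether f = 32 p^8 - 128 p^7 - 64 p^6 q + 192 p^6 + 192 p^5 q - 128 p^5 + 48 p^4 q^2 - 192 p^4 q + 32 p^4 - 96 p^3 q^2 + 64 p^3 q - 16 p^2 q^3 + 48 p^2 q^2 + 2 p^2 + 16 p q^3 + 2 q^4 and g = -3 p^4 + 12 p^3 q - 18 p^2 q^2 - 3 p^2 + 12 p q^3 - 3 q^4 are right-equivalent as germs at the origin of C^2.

The Hessian of f at 0 is [[4, 0], [0, 0]] with rank 1, so corank 1. A Groebner basis of the Jacobian ideal J(f) in C{p,q} is {q^3, p}; counting standard monomials gives mu = 3. Corank 1: A-series; mu = 3 gives A_3. The Hessian of g at 0 is [[-6, 0], [0, 0]] with rank 1, so corank 1. A Groebner basis of the Jacobian ideal J(g) in C{p,q} is {q^3, p}; counting standard monomials gives mu = 3. Corank 1: A-series; mu = 3 gives A_3. Both have type A_3, hence right-equivalent.

Yes.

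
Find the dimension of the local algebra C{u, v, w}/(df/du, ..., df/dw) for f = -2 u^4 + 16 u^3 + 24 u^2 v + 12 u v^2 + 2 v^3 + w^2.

The Hessian of f at 0 is [[0, 0, 0], [0, 0, 0], [0, 0, 2]] with rank 1, so corank 2. A Groebner basis of the Jacobian ideal J(f) in C{u,v,w} is {v^4, u*v^2 + v^3/3, u^2 + u*v + v^2/4, w}; counting standard monomials gives mu = 6. Corank 2; j^3 = 2*(2*u + v)^3 is a perfect cube, so E-series; the 4-jet and mu = 6 give E_6.

6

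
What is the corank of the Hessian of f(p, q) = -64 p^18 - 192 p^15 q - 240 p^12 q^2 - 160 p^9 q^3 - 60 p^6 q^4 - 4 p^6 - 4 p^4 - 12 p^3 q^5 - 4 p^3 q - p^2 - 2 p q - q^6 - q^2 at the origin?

1

Hessian at 0 has rank 1.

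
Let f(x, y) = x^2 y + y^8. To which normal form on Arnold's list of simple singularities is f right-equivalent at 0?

The Hessian of f at 0 is [[0, 0], [0, 0]] with rank 0, so corank 2. A Groebner basis of the Jacobian ideal J(f) in C{x,y} is {x^2/8 + y^7, x^3, x*y}; counting standard monomials gives mu = 9. Corank 2; j^3 = x^2*y has shape L^2 M (L != M), so D-series; mu = 9 gives D_9.

D_9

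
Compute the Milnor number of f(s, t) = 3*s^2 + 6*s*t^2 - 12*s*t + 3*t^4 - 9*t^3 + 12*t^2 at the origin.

2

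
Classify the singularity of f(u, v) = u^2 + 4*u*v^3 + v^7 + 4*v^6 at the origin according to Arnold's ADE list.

A_6

The Hessian of f at 0 has rank 1. Corank 1: A-series; mu = 6 gives A_6.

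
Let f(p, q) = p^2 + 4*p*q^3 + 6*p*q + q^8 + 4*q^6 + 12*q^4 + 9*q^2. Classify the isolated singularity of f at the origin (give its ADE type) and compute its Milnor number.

Type A7, Milnor number mu = 7.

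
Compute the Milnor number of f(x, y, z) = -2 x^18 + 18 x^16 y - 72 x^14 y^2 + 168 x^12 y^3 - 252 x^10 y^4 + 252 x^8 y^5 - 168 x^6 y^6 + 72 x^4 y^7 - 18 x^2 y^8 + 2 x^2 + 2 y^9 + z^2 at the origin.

8

The Hessian of f at 0 has rank 2. Corank 1: A-series; mu = 8 gives A_8.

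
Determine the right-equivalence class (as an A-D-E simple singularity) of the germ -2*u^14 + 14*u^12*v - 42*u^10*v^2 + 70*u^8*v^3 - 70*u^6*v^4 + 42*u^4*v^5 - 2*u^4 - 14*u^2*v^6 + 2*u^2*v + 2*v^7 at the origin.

The Hessian of f at 0 is [[0, 0], [0, 0]] with rank 0, so corank 2. A Groebner basis of the Jacobian ideal J(f) in C{u,v} is {u^2/7 + v^6, u^3, u*v}; counting standard monomials gives mu = 8. Corank 2; j^3 = 2*u^2*v has shape L^2 M (L != M), so D-series; mu = 8 gives D_8.

D_8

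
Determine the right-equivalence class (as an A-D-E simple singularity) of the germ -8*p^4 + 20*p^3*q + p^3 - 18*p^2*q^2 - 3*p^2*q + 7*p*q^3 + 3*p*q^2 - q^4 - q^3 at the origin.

E7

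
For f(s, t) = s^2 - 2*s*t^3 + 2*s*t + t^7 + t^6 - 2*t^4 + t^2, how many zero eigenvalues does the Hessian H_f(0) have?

1

The Hessian at 0 is [[2, 2], [2, 2]] of rank 1; hence corank 1.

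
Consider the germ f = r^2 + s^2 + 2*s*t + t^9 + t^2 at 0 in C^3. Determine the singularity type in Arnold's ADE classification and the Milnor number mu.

The Hessian of f at 0 has rank 2. Corank 1: A-series; mu = 8 gives A_8.

Type A_8, Milnor number mu = 8.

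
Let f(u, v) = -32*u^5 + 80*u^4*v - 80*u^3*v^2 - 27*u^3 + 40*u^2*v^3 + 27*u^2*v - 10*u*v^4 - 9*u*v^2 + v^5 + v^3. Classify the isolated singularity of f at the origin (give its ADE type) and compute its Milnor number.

Type E_8, Milnor number mu = 8.

The Hessian of f at 0 is [[0, 0], [0, 0]] with rank 0, so corank 2. A Groebner basis of the Jacobian ideal J(f) in C{u,v} is {v^5, u*v^3 - 3*v^4/8, u^2 - 2*u*v/3 + v^2/9}; counting standard monomials gives mu = 8. Corank 2; j^3 = -(3*u - v)^3 is a perfect cube, so E-series; the 5-jet and mu = 8 give E_8.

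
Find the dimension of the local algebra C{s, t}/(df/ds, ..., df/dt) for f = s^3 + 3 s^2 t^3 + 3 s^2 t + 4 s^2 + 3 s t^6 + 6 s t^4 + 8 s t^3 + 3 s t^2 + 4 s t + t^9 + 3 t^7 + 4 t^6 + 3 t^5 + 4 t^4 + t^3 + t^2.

The Hessian of f at 0 is [[8, 4], [4, 2]] with rank 1, so corank 1. A Groebner basis of the Jacobian ideal J(f) in C{s,t} is {t^2, s + t/2}; counting standard monomials gives mu = 2. Corank 1: A-series; mu = 2 gives A_2.

2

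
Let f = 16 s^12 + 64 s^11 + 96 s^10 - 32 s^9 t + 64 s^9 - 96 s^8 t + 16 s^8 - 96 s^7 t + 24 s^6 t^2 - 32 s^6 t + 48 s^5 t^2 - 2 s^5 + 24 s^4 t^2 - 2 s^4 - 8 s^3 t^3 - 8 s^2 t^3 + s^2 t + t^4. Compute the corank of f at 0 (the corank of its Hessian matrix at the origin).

Hessian at 0 has rank 0.

2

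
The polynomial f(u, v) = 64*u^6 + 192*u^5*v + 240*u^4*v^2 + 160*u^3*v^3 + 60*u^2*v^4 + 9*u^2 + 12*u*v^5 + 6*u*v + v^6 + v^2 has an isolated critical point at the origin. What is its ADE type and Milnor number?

Type A_5, Milnor number mu = 5.

The Hessian of f at 0 has rank 1. Corank 1: A-series; mu = 5 gives A_5.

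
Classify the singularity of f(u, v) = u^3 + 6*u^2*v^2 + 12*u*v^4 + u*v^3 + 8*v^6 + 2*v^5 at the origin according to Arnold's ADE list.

E7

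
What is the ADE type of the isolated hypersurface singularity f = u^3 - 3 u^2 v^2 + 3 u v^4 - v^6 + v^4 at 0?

E_{6}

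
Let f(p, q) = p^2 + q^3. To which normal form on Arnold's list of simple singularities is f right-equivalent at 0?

The Hessian of f at 0 has rank 1. Corank 1: A-series; mu = 2 gives A_2.

A_{2}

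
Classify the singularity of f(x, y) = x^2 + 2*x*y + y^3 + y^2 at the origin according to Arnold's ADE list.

A2

The Hessian of f at 0 has rank 1. Corank 1: A-series; mu = 2 gives A_2.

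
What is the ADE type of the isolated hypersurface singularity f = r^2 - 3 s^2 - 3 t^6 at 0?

The Hessian of f at 0 is [[-6, 0, 0], [0, 0, 0], [0, 0, 2]] with rank 2, so corank 1. A Groebner basis of the Jacobian ideal J(f) in C{s,t,r} is {t^5, s, r}; counting standard monomials gives mu = 5. Corank 1: A-series; mu = 5 gives A_5.

A_{5}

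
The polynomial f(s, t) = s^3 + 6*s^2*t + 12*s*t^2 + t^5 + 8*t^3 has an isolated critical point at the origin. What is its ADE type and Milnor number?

Type E_8, Milnor number mu = 8.

The Hessian of f at 0 has rank 0. Corank 2; j^3 = (s + 2*t)^3 is a perfect cube, so E-series; the 5-jet and mu = 8 give E_8.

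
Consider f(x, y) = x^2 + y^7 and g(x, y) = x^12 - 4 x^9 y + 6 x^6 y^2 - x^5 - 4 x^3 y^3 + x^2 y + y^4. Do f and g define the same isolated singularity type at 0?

No.

The Hessian of f at 0 has rank 1. Corank 1: A-series; mu = 6 gives A_6. The Hessian of g at 0 has rank 0. Corank 2; j^3 = x^2*y has shape L^2 M (L != M), so D-series; mu = 5 gives D_5. f is A_6 but g is D_5, hence not right-equivalent.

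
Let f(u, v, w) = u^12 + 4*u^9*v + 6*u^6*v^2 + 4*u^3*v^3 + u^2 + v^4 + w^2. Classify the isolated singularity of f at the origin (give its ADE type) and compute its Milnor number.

The Hessian of f at 0 has rank 2. Corank 1: A-series; mu = 3 gives A_3.

Type A_{3}, Milnor number mu = 3.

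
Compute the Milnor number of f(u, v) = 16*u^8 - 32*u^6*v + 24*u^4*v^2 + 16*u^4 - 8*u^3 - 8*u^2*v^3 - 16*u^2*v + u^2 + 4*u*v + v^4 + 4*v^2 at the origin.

The Hessian of f at 0 has rank 1. Corank 1: A-series; mu = 3 gives A_3.

3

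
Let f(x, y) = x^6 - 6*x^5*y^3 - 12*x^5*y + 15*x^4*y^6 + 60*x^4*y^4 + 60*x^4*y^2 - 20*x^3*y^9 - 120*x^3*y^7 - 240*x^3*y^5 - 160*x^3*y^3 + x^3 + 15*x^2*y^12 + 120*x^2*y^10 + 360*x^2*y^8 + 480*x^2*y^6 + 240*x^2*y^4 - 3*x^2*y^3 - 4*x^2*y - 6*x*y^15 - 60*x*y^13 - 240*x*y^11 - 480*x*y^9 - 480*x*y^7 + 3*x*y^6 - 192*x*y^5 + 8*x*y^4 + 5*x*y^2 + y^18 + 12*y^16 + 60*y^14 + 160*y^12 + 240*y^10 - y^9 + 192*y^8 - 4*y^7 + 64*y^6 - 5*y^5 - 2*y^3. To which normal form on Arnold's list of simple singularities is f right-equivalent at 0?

D7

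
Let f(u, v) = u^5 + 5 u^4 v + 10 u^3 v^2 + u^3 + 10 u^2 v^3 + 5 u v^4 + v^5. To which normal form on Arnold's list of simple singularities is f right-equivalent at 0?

E_{8}

The Hessian of f at 0 has rank 0. Corank 2; j^3 = u^3 is a perfect cube, so E-series; the 5-jet and mu = 8 give E_8.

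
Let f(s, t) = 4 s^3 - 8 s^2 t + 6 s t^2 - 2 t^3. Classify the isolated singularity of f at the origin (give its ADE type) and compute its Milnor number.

The Hessian of f at 0 is [[0, 0], [0, 0]] with rank 0, so corank 2. A Groebner basis of the Jacobian ideal J(f) in C{s,t} is {t^3, s^2 - 3*t^2/2, s*t - 3*t^2/2}; counting standard monomials gives mu = 4. Corank 2; j^3 = 2*(s - t)*(2*s^2 - 2*s*t + t^2) splits into three distinct lines over C (the quadratic factor has nonzero discriminant), so D_4.

Type D_4, Milnor number mu = 4.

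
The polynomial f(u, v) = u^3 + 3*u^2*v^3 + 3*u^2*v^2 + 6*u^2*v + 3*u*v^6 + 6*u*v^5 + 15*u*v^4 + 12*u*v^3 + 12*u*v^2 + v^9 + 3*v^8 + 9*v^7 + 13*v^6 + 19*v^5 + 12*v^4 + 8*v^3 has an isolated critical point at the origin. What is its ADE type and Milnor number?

The Hessian of f at 0 has rank 0. Corank 2; j^3 = (u + 2*v)^3 is a perfect cube, so E-series; the 5-jet and mu = 8 give E_8.

Type E8, Milnor number mu = 8.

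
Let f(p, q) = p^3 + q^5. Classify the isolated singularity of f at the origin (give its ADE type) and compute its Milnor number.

Type E_{8}, Milnor number mu = 8.

The Hessian of f at 0 is [[0, 0], [0, 0]] with rank 0, so corank 2. A Groebner basis of the Jacobian ideal J(f) in C{p,q} is {q^4, p^2}; counting standard monomials gives mu = 8. Corank 2; j^3 = p^3 is a perfect cube, so E-series; the 5-jet and mu = 8 give E_8.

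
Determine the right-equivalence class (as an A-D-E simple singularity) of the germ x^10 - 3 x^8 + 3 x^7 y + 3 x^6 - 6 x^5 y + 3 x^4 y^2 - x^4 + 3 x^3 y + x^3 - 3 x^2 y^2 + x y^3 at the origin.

E_7

The Hessian of f at 0 is [[0, 0], [0, 0]] with rank 0, so corank 2. A Groebner basis of the Jacobian ideal J(f) in C{x,y} is {3*x^2 + y^4 + y^3, x^3, x^2*y - x^2 - y^3/3, -2*x^2 + x*y^2 - 2*y^3/3}; counting standard monomials gives mu = 7. Corank 2; j^3 = x^3 is a perfect cube, so E-series; the 4-jet and mu = 7 give E_7.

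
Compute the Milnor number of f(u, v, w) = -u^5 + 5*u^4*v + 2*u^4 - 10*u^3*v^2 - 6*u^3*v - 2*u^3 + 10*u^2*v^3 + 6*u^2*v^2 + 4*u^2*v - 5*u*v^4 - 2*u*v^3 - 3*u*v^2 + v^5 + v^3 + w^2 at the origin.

The Hessian of f at 0 has rank 1. Corank 2; j^3 = -(u - v)*(2*u^2 - 2*u*v + v^2) splits into three distinct lines over C (the quadratic factor has nonzero discriminant), so D_4.

4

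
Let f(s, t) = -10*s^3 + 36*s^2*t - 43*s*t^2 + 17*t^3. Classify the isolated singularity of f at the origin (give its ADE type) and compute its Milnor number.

Type D_{4}, Milnor number mu = 4.

The Hessian of f at 0 is [[0, 0], [0, 0]] with rank 0, so corank 2. A Groebner basis of the Jacobian ideal J(f) in C{s,t} is {t^3, s^2 - 13*t^2/6, s*t - 3*t^2/2}; counting standard monomials gives mu = 4. Corank 2; j^3 = -(s - t)*(10*s^2 - 26*s*t + 17*t^2) splits into three distinct lines over C (the quadratic factor has nonzero discriminant), so D_4.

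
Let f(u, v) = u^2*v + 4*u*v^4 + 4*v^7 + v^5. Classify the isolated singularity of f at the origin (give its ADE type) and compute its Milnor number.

Type D_6, Milnor number mu = 6.

The Hessian of f at 0 has rank 0. Corank 2; j^3 = u^2*v has shape L^2 M (L != M), so D-series; mu = 6 gives D_6.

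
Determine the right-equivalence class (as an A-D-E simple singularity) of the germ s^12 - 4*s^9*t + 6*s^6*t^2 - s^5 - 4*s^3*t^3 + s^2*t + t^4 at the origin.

D_5

The Hessian of f at 0 is [[0, 0], [0, 0]] with rank 0, so corank 2. A Groebner basis of the Jacobian ideal J(f) in C{s,t} is {s^3, s^2/4 + t^3, s*t}; counting standard monomials gives mu = 5. Corank 2; j^3 = s^2*t has shape L^2 M (L != M), so D-series; mu = 5 gives D_5.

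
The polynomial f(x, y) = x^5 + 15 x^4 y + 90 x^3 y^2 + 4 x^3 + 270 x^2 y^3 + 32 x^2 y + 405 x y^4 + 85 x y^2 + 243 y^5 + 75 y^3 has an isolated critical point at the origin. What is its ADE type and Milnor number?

Type D6, Milnor number mu = 6.

The Hessian of f at 0 is [[0, 0], [0, 0]] with rank 0, so corank 2. A Groebner basis of the Jacobian ideal J(f) in C{x,y} is {-32*x*y/5 + y^4 - 16*y^2, x*y^2 + 5*y^3/2, x^2 + 11*x*y/2 + 15*y^2/2}; counting standard monomials gives mu = 6. Corank 2; j^3 = (x + 3*y)*(2*x + 5*y)^2 has shape L^2 M (L != M), so D-series; mu = 6 gives D_6.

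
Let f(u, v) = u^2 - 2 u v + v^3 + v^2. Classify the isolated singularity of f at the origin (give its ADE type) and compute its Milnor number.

Type A_2, Milnor number mu = 2.

The Hessian of f at 0 is [[2, -2], [-2, 2]] with rank 1, so corank 1. A Groebner basis of the Jacobian ideal J(f) in C{u,v} is {v^2, u - v}; counting standard monomials gives mu = 2. Corank 1: A-series; mu = 2 gives A_2.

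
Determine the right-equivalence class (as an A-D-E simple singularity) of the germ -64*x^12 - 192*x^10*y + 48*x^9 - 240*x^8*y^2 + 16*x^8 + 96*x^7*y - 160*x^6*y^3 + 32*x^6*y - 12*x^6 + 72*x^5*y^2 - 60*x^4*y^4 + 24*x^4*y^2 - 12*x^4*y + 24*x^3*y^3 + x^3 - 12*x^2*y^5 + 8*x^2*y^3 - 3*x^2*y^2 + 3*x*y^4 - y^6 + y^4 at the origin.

E_6

The Hessian of f at 0 has rank 0. Corank 2; j^3 = x^3 is a perfect cube, so E-series; the 4-jet and mu = 6 give E_6.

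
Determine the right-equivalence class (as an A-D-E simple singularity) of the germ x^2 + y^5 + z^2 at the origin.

The Hessian of f at 0 has rank 2. Corank 1: A-series; mu = 4 gives A_4.

A_4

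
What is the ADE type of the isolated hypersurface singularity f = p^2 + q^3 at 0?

The Hessian of f at 0 has rank 1. Corank 1: A-series; mu = 2 gives A_2.

A_{2}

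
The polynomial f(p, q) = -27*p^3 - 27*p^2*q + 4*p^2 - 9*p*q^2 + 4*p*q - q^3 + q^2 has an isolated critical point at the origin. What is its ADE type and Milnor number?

Type A_{2}, Milnor number mu = 2.

The Hessian of f at 0 has rank 1. Corank 1: A-series; mu = 2 gives A_2.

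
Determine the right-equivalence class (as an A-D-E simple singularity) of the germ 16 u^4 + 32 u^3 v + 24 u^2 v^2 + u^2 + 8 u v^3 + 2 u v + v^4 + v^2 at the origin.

A_{3}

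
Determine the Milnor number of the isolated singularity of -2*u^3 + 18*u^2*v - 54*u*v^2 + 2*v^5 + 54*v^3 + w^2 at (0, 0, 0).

8

The Hessian of f at 0 is [[0, 0, 0], [0, 0, 0], [0, 0, 2]] with rank 1, so corank 2. A Groebner basis of the Jacobian ideal J(f) in C{u,v,w} is {v^4, u^2 - 6*u*v + 9*v^2, w}; counting standard monomials gives mu = 8. Corank 2; j^3 = -2*(u - 3*v)^3 is a perfect cube, so E-series; the 5-jet and mu = 8 give E_8.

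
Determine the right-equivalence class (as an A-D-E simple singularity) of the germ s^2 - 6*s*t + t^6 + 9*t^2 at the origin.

A5

The Hessian of f at 0 has rank 1. Corank 1: A-series; mu = 5 gives A_5.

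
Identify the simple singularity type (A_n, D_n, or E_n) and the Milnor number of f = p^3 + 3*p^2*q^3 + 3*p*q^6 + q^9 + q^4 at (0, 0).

Type E_6, Milnor number mu = 6.

The Hessian of f at 0 has rank 0. Corank 2; j^3 = p^3 is a perfect cube, so E-series; the 4-jet and mu = 6 give E_6.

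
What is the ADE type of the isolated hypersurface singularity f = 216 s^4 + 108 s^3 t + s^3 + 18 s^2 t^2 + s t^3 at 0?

E_7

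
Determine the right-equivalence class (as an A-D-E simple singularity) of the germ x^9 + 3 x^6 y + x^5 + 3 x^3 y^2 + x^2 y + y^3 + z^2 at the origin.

The Hessian of f at 0 has rank 1. Corank 2; j^3 = y*(x^2 + y^2) splits into three distinct lines over C (the quadratic factor has nonzero discriminant), so D_4.

D_4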